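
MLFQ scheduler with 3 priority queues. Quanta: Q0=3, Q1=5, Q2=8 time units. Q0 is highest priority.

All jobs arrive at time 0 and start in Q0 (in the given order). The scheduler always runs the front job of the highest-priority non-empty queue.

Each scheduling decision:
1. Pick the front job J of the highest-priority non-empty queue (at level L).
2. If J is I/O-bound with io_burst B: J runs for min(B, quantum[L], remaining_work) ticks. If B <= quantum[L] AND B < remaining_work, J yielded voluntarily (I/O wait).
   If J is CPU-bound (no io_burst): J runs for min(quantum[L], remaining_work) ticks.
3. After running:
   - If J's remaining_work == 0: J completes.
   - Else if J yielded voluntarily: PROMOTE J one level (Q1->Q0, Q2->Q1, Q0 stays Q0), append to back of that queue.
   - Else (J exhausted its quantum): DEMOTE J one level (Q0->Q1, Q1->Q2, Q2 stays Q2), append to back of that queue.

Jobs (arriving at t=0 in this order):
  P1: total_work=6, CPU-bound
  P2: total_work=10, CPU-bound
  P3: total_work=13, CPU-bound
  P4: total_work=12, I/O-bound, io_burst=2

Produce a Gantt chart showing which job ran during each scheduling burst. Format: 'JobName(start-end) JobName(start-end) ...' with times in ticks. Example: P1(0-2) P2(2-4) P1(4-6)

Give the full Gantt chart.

t=0-3: P1@Q0 runs 3, rem=3, quantum used, demote→Q1. Q0=[P2,P3,P4] Q1=[P1] Q2=[]
t=3-6: P2@Q0 runs 3, rem=7, quantum used, demote→Q1. Q0=[P3,P4] Q1=[P1,P2] Q2=[]
t=6-9: P3@Q0 runs 3, rem=10, quantum used, demote→Q1. Q0=[P4] Q1=[P1,P2,P3] Q2=[]
t=9-11: P4@Q0 runs 2, rem=10, I/O yield, promote→Q0. Q0=[P4] Q1=[P1,P2,P3] Q2=[]
t=11-13: P4@Q0 runs 2, rem=8, I/O yield, promote→Q0. Q0=[P4] Q1=[P1,P2,P3] Q2=[]
t=13-15: P4@Q0 runs 2, rem=6, I/O yield, promote→Q0. Q0=[P4] Q1=[P1,P2,P3] Q2=[]
t=15-17: P4@Q0 runs 2, rem=4, I/O yield, promote→Q0. Q0=[P4] Q1=[P1,P2,P3] Q2=[]
t=17-19: P4@Q0 runs 2, rem=2, I/O yield, promote→Q0. Q0=[P4] Q1=[P1,P2,P3] Q2=[]
t=19-21: P4@Q0 runs 2, rem=0, completes. Q0=[] Q1=[P1,P2,P3] Q2=[]
t=21-24: P1@Q1 runs 3, rem=0, completes. Q0=[] Q1=[P2,P3] Q2=[]
t=24-29: P2@Q1 runs 5, rem=2, quantum used, demote→Q2. Q0=[] Q1=[P3] Q2=[P2]
t=29-34: P3@Q1 runs 5, rem=5, quantum used, demote→Q2. Q0=[] Q1=[] Q2=[P2,P3]
t=34-36: P2@Q2 runs 2, rem=0, completes. Q0=[] Q1=[] Q2=[P3]
t=36-41: P3@Q2 runs 5, rem=0, completes. Q0=[] Q1=[] Q2=[]

Answer: P1(0-3) P2(3-6) P3(6-9) P4(9-11) P4(11-13) P4(13-15) P4(15-17) P4(17-19) P4(19-21) P1(21-24) P2(24-29) P3(29-34) P2(34-36) P3(36-41)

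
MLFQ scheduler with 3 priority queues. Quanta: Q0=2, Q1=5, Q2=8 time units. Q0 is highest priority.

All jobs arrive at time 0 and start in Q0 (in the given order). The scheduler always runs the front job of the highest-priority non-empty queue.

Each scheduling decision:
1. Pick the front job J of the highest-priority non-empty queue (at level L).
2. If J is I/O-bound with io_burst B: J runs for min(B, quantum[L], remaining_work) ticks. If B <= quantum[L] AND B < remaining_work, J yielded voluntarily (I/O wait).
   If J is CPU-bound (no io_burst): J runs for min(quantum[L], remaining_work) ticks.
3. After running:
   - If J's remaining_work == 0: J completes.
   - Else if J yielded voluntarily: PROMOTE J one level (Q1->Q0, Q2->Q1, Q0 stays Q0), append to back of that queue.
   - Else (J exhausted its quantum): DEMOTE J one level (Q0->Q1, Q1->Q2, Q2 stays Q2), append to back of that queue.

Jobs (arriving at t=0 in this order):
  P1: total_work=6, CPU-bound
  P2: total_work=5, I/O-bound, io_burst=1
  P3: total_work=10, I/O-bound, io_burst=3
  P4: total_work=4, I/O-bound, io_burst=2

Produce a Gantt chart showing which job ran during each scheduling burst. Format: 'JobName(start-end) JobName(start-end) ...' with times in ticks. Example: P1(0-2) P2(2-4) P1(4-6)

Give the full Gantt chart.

t=0-2: P1@Q0 runs 2, rem=4, quantum used, demote→Q1. Q0=[P2,P3,P4] Q1=[P1] Q2=[]
t=2-3: P2@Q0 runs 1, rem=4, I/O yield, promote→Q0. Q0=[P3,P4,P2] Q1=[P1] Q2=[]
t=3-5: P3@Q0 runs 2, rem=8, quantum used, demote→Q1. Q0=[P4,P2] Q1=[P1,P3] Q2=[]
t=5-7: P4@Q0 runs 2, rem=2, I/O yield, promote→Q0. Q0=[P2,P4] Q1=[P1,P3] Q2=[]
t=7-8: P2@Q0 runs 1, rem=3, I/O yield, promote→Q0. Q0=[P4,P2] Q1=[P1,P3] Q2=[]
t=8-10: P4@Q0 runs 2, rem=0, completes. Q0=[P2] Q1=[P1,P3] Q2=[]
t=10-11: P2@Q0 runs 1, rem=2, I/O yield, promote→Q0. Q0=[P2] Q1=[P1,P3] Q2=[]
t=11-12: P2@Q0 runs 1, rem=1, I/O yield, promote→Q0. Q0=[P2] Q1=[P1,P3] Q2=[]
t=12-13: P2@Q0 runs 1, rem=0, completes. Q0=[] Q1=[P1,P3] Q2=[]
t=13-17: P1@Q1 runs 4, rem=0, completes. Q0=[] Q1=[P3] Q2=[]
t=17-20: P3@Q1 runs 3, rem=5, I/O yield, promote→Q0. Q0=[P3] Q1=[] Q2=[]
t=20-22: P3@Q0 runs 2, rem=3, quantum used, demote→Q1. Q0=[] Q1=[P3] Q2=[]
t=22-25: P3@Q1 runs 3, rem=0, completes. Q0=[] Q1=[] Q2=[]

Answer: P1(0-2) P2(2-3) P3(3-5) P4(5-7) P2(7-8) P4(8-10) P2(10-11) P2(11-12) P2(12-13) P1(13-17) P3(17-20) P3(20-22) P3(22-25)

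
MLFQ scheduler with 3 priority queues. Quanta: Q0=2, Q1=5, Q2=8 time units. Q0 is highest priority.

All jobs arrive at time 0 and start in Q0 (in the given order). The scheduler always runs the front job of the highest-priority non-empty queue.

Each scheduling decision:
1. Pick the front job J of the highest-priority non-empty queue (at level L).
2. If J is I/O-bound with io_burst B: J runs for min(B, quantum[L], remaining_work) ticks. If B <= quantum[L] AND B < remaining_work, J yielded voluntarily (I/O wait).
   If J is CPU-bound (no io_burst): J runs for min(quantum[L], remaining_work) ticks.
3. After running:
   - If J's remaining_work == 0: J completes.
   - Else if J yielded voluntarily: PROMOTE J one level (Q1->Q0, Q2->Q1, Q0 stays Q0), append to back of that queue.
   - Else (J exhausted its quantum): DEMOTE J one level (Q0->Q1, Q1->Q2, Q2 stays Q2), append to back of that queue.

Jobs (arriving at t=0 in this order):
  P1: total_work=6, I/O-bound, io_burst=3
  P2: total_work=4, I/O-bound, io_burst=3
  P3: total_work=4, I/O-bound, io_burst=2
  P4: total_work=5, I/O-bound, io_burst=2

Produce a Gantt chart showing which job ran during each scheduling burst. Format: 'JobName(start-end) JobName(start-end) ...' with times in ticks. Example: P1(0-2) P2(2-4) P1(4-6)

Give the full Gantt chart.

t=0-2: P1@Q0 runs 2, rem=4, quantum used, demote→Q1. Q0=[P2,P3,P4] Q1=[P1] Q2=[]
t=2-4: P2@Q0 runs 2, rem=2, quantum used, demote→Q1. Q0=[P3,P4] Q1=[P1,P2] Q2=[]
t=4-6: P3@Q0 runs 2, rem=2, I/O yield, promote→Q0. Q0=[P4,P3] Q1=[P1,P2] Q2=[]
t=6-8: P4@Q0 runs 2, rem=3, I/O yield, promote→Q0. Q0=[P3,P4] Q1=[P1,P2] Q2=[]
t=8-10: P3@Q0 runs 2, rem=0, completes. Q0=[P4] Q1=[P1,P2] Q2=[]
t=10-12: P4@Q0 runs 2, rem=1, I/O yield, promote→Q0. Q0=[P4] Q1=[P1,P2] Q2=[]
t=12-13: P4@Q0 runs 1, rem=0, completes. Q0=[] Q1=[P1,P2] Q2=[]
t=13-16: P1@Q1 runs 3, rem=1, I/O yield, promote→Q0. Q0=[P1] Q1=[P2] Q2=[]
t=16-17: P1@Q0 runs 1, rem=0, completes. Q0=[] Q1=[P2] Q2=[]
t=17-19: P2@Q1 runs 2, rem=0, completes. Q0=[] Q1=[] Q2=[]

Answer: P1(0-2) P2(2-4) P3(4-6) P4(6-8) P3(8-10) P4(10-12) P4(12-13) P1(13-16) P1(16-17) P2(17-19)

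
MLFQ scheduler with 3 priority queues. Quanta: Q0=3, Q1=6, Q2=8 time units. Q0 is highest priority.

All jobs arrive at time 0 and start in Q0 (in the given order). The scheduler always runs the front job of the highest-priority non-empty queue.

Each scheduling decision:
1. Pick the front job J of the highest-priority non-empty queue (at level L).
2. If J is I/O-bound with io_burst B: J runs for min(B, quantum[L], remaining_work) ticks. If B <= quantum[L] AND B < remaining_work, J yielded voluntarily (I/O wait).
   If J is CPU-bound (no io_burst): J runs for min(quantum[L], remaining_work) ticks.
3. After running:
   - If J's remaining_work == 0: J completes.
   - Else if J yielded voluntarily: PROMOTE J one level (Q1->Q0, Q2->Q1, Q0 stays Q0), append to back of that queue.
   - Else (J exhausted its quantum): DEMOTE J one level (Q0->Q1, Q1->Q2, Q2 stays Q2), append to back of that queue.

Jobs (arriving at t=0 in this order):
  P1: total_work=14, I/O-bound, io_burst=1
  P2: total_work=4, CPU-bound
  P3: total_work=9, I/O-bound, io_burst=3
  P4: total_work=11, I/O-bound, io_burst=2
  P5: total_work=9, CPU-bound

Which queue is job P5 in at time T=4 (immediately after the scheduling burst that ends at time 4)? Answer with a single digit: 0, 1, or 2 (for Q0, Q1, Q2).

Answer: 0

Derivation:
t=0-1: P1@Q0 runs 1, rem=13, I/O yield, promote→Q0. Q0=[P2,P3,P4,P5,P1] Q1=[] Q2=[]
t=1-4: P2@Q0 runs 3, rem=1, quantum used, demote→Q1. Q0=[P3,P4,P5,P1] Q1=[P2] Q2=[]
t=4-7: P3@Q0 runs 3, rem=6, I/O yield, promote→Q0. Q0=[P4,P5,P1,P3] Q1=[P2] Q2=[]
t=7-9: P4@Q0 runs 2, rem=9, I/O yield, promote→Q0. Q0=[P5,P1,P3,P4] Q1=[P2] Q2=[]
t=9-12: P5@Q0 runs 3, rem=6, quantum used, demote→Q1. Q0=[P1,P3,P4] Q1=[P2,P5] Q2=[]
t=12-13: P1@Q0 runs 1, rem=12, I/O yield, promote→Q0. Q0=[P3,P4,P1] Q1=[P2,P5] Q2=[]
t=13-16: P3@Q0 runs 3, rem=3, I/O yield, promote→Q0. Q0=[P4,P1,P3] Q1=[P2,P5] Q2=[]
t=16-18: P4@Q0 runs 2, rem=7, I/O yield, promote→Q0. Q0=[P1,P3,P4] Q1=[P2,P5] Q2=[]
t=18-19: P1@Q0 runs 1, rem=11, I/O yield, promote→Q0. Q0=[P3,P4,P1] Q1=[P2,P5] Q2=[]
t=19-22: P3@Q0 runs 3, rem=0, completes. Q0=[P4,P1] Q1=[P2,P5] Q2=[]
t=22-24: P4@Q0 runs 2, rem=5, I/O yield, promote→Q0. Q0=[P1,P4] Q1=[P2,P5] Q2=[]
t=24-25: P1@Q0 runs 1, rem=10, I/O yield, promote→Q0. Q0=[P4,P1] Q1=[P2,P5] Q2=[]
t=25-27: P4@Q0 runs 2, rem=3, I/O yield, promote→Q0. Q0=[P1,P4] Q1=[P2,P5] Q2=[]
t=27-28: P1@Q0 runs 1, rem=9, I/O yield, promote→Q0. Q0=[P4,P1] Q1=[P2,P5] Q2=[]
t=28-30: P4@Q0 runs 2, rem=1, I/O yield, promote→Q0. Q0=[P1,P4] Q1=[P2,P5] Q2=[]
t=30-31: P1@Q0 runs 1, rem=8, I/O yield, promote→Q0. Q0=[P4,P1] Q1=[P2,P5] Q2=[]
t=31-32: P4@Q0 runs 1, rem=0, completes. Q0=[P1] Q1=[P2,P5] Q2=[]
t=32-33: P1@Q0 runs 1, rem=7, I/O yield, promote→Q0. Q0=[P1] Q1=[P2,P5] Q2=[]
t=33-34: P1@Q0 runs 1, rem=6, I/O yield, promote→Q0. Q0=[P1] Q1=[P2,P5] Q2=[]
t=34-35: P1@Q0 runs 1, rem=5, I/O yield, promote→Q0. Q0=[P1] Q1=[P2,P5] Q2=[]
t=35-36: P1@Q0 runs 1, rem=4, I/O yield, promote→Q0. Q0=[P1] Q1=[P2,P5] Q2=[]
t=36-37: P1@Q0 runs 1, rem=3, I/O yield, promote→Q0. Q0=[P1] Q1=[P2,P5] Q2=[]
t=37-38: P1@Q0 runs 1, rem=2, I/O yield, promote→Q0. Q0=[P1] Q1=[P2,P5] Q2=[]
t=38-39: P1@Q0 runs 1, rem=1, I/O yield, promote→Q0. Q0=[P1] Q1=[P2,P5] Q2=[]
t=39-40: P1@Q0 runs 1, rem=0, completes. Q0=[] Q1=[P2,P5] Q2=[]
t=40-41: P2@Q1 runs 1, rem=0, completes. Q0=[] Q1=[P5] Q2=[]
t=41-47: P5@Q1 runs 6, rem=0, completes. Q0=[] Q1=[] Q2=[]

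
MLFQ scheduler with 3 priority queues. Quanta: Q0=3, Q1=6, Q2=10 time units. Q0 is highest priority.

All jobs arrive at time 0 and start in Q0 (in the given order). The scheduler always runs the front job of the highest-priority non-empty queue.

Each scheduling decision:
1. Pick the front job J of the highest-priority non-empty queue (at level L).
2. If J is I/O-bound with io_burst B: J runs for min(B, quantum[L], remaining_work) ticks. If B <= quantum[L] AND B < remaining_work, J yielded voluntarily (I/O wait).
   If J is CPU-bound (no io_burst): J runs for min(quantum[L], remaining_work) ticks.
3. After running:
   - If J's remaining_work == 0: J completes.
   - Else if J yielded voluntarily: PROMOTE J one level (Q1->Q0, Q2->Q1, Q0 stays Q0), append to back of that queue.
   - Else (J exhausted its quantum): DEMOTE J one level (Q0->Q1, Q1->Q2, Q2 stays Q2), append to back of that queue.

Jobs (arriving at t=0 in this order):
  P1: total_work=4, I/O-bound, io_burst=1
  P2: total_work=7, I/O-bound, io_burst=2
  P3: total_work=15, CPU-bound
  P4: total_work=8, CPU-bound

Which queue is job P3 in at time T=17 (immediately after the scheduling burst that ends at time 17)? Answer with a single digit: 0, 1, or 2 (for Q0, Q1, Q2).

t=0-1: P1@Q0 runs 1, rem=3, I/O yield, promote→Q0. Q0=[P2,P3,P4,P1] Q1=[] Q2=[]
t=1-3: P2@Q0 runs 2, rem=5, I/O yield, promote→Q0. Q0=[P3,P4,P1,P2] Q1=[] Q2=[]
t=3-6: P3@Q0 runs 3, rem=12, quantum used, demote→Q1. Q0=[P4,P1,P2] Q1=[P3] Q2=[]
t=6-9: P4@Q0 runs 3, rem=5, quantum used, demote→Q1. Q0=[P1,P2] Q1=[P3,P4] Q2=[]
t=9-10: P1@Q0 runs 1, rem=2, I/O yield, promote→Q0. Q0=[P2,P1] Q1=[P3,P4] Q2=[]
t=10-12: P2@Q0 runs 2, rem=3, I/O yield, promote→Q0. Q0=[P1,P2] Q1=[P3,P4] Q2=[]
t=12-13: P1@Q0 runs 1, rem=1, I/O yield, promote→Q0. Q0=[P2,P1] Q1=[P3,P4] Q2=[]
t=13-15: P2@Q0 runs 2, rem=1, I/O yield, promote→Q0. Q0=[P1,P2] Q1=[P3,P4] Q2=[]
t=15-16: P1@Q0 runs 1, rem=0, completes. Q0=[P2] Q1=[P3,P4] Q2=[]
t=16-17: P2@Q0 runs 1, rem=0, completes. Q0=[] Q1=[P3,P4] Q2=[]
t=17-23: P3@Q1 runs 6, rem=6, quantum used, demote→Q2. Q0=[] Q1=[P4] Q2=[P3]
t=23-28: P4@Q1 runs 5, rem=0, completes. Q0=[] Q1=[] Q2=[P3]
t=28-34: P3@Q2 runs 6, rem=0, completes. Q0=[] Q1=[] Q2=[]

Answer: 1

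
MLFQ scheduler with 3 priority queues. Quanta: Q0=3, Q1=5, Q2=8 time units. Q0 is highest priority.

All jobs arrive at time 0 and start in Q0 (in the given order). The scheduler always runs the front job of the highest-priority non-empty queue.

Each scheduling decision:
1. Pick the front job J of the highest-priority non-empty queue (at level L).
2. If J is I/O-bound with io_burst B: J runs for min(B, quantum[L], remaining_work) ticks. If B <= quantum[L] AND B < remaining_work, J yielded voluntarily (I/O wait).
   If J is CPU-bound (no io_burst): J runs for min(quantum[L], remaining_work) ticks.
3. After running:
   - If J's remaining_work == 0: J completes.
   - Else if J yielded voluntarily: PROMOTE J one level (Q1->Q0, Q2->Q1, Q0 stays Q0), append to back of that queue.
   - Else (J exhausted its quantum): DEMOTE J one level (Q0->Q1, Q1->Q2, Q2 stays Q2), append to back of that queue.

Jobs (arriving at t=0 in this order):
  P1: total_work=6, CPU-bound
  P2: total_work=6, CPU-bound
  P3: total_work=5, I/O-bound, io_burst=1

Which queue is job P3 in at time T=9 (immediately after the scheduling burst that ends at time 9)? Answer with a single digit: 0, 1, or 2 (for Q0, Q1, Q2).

Answer: 0

Derivation:
t=0-3: P1@Q0 runs 3, rem=3, quantum used, demote→Q1. Q0=[P2,P3] Q1=[P1] Q2=[]
t=3-6: P2@Q0 runs 3, rem=3, quantum used, demote→Q1. Q0=[P3] Q1=[P1,P2] Q2=[]
t=6-7: P3@Q0 runs 1, rem=4, I/O yield, promote→Q0. Q0=[P3] Q1=[P1,P2] Q2=[]
t=7-8: P3@Q0 runs 1, rem=3, I/O yield, promote→Q0. Q0=[P3] Q1=[P1,P2] Q2=[]
t=8-9: P3@Q0 runs 1, rem=2, I/O yield, promote→Q0. Q0=[P3] Q1=[P1,P2] Q2=[]
t=9-10: P3@Q0 runs 1, rem=1, I/O yield, promote→Q0. Q0=[P3] Q1=[P1,P2] Q2=[]
t=10-11: P3@Q0 runs 1, rem=0, completes. Q0=[] Q1=[P1,P2] Q2=[]
t=11-14: P1@Q1 runs 3, rem=0, completes. Q0=[] Q1=[P2] Q2=[]
t=14-17: P2@Q1 runs 3, rem=0, completes. Q0=[] Q1=[] Q2=[]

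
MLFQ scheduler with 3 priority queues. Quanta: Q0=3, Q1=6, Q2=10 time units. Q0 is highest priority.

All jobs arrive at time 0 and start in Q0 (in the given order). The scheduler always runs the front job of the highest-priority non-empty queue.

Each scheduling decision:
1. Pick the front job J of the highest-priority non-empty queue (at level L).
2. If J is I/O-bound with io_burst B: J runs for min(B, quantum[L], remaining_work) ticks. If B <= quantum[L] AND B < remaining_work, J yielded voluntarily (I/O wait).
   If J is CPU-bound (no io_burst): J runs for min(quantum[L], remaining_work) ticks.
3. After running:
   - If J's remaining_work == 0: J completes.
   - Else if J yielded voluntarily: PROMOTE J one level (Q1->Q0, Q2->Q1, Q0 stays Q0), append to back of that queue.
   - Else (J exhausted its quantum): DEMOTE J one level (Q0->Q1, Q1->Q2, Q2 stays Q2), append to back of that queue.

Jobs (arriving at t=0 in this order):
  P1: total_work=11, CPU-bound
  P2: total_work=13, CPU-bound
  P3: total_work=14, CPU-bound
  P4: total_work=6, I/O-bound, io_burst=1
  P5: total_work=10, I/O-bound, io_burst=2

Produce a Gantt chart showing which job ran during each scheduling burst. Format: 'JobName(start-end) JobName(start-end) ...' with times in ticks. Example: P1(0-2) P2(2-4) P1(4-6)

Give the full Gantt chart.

t=0-3: P1@Q0 runs 3, rem=8, quantum used, demote→Q1. Q0=[P2,P3,P4,P5] Q1=[P1] Q2=[]
t=3-6: P2@Q0 runs 3, rem=10, quantum used, demote→Q1. Q0=[P3,P4,P5] Q1=[P1,P2] Q2=[]
t=6-9: P3@Q0 runs 3, rem=11, quantum used, demote→Q1. Q0=[P4,P5] Q1=[P1,P2,P3] Q2=[]
t=9-10: P4@Q0 runs 1, rem=5, I/O yield, promote→Q0. Q0=[P5,P4] Q1=[P1,P2,P3] Q2=[]
t=10-12: P5@Q0 runs 2, rem=8, I/O yield, promote→Q0. Q0=[P4,P5] Q1=[P1,P2,P3] Q2=[]
t=12-13: P4@Q0 runs 1, rem=4, I/O yield, promote→Q0. Q0=[P5,P4] Q1=[P1,P2,P3] Q2=[]
t=13-15: P5@Q0 runs 2, rem=6, I/O yield, promote→Q0. Q0=[P4,P5] Q1=[P1,P2,P3] Q2=[]
t=15-16: P4@Q0 runs 1, rem=3, I/O yield, promote→Q0. Q0=[P5,P4] Q1=[P1,P2,P3] Q2=[]
t=16-18: P5@Q0 runs 2, rem=4, I/O yield, promote→Q0. Q0=[P4,P5] Q1=[P1,P2,P3] Q2=[]
t=18-19: P4@Q0 runs 1, rem=2, I/O yield, promote→Q0. Q0=[P5,P4] Q1=[P1,P2,P3] Q2=[]
t=19-21: P5@Q0 runs 2, rem=2, I/O yield, promote→Q0. Q0=[P4,P5] Q1=[P1,P2,P3] Q2=[]
t=21-22: P4@Q0 runs 1, rem=1, I/O yield, promote→Q0. Q0=[P5,P4] Q1=[P1,P2,P3] Q2=[]
t=22-24: P5@Q0 runs 2, rem=0, completes. Q0=[P4] Q1=[P1,P2,P3] Q2=[]
t=24-25: P4@Q0 runs 1, rem=0, completes. Q0=[] Q1=[P1,P2,P3] Q2=[]
t=25-31: P1@Q1 runs 6, rem=2, quantum used, demote→Q2. Q0=[] Q1=[P2,P3] Q2=[P1]
t=31-37: P2@Q1 runs 6, rem=4, quantum used, demote→Q2. Q0=[] Q1=[P3] Q2=[P1,P2]
t=37-43: P3@Q1 runs 6, rem=5, quantum used, demote→Q2. Q0=[] Q1=[] Q2=[P1,P2,P3]
t=43-45: P1@Q2 runs 2, rem=0, completes. Q0=[] Q1=[] Q2=[P2,P3]
t=45-49: P2@Q2 runs 4, rem=0, completes. Q0=[] Q1=[] Q2=[P3]
t=49-54: P3@Q2 runs 5, rem=0, completes. Q0=[] Q1=[] Q2=[]

Answer: P1(0-3) P2(3-6) P3(6-9) P4(9-10) P5(10-12) P4(12-13) P5(13-15) P4(15-16) P5(16-18) P4(18-19) P5(19-21) P4(21-22) P5(22-24) P4(24-25) P1(25-31) P2(31-37) P3(37-43) P1(43-45) P2(45-49) P3(49-54)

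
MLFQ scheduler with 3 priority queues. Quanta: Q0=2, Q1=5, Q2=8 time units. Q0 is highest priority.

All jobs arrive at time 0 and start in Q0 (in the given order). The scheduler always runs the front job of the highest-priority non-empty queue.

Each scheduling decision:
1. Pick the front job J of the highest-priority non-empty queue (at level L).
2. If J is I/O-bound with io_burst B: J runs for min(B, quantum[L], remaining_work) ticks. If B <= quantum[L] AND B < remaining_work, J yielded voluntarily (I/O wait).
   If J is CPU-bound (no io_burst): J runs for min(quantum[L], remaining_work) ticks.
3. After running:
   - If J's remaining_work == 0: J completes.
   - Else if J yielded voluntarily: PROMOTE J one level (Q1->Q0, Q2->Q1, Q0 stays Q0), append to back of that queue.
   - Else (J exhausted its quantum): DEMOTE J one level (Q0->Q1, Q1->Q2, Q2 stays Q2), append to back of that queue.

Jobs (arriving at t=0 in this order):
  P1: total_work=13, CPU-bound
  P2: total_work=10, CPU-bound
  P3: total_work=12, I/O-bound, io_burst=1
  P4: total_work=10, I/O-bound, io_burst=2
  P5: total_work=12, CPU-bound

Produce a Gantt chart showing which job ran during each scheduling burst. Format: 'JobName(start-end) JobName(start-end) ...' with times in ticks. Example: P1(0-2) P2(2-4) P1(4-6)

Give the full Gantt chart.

t=0-2: P1@Q0 runs 2, rem=11, quantum used, demote→Q1. Q0=[P2,P3,P4,P5] Q1=[P1] Q2=[]
t=2-4: P2@Q0 runs 2, rem=8, quantum used, demote→Q1. Q0=[P3,P4,P5] Q1=[P1,P2] Q2=[]
t=4-5: P3@Q0 runs 1, rem=11, I/O yield, promote→Q0. Q0=[P4,P5,P3] Q1=[P1,P2] Q2=[]
t=5-7: P4@Q0 runs 2, rem=8, I/O yield, promote→Q0. Q0=[P5,P3,P4] Q1=[P1,P2] Q2=[]
t=7-9: P5@Q0 runs 2, rem=10, quantum used, demote→Q1. Q0=[P3,P4] Q1=[P1,P2,P5] Q2=[]
t=9-10: P3@Q0 runs 1, rem=10, I/O yield, promote→Q0. Q0=[P4,P3] Q1=[P1,P2,P5] Q2=[]
t=10-12: P4@Q0 runs 2, rem=6, I/O yield, promote→Q0. Q0=[P3,P4] Q1=[P1,P2,P5] Q2=[]
t=12-13: P3@Q0 runs 1, rem=9, I/O yield, promote→Q0. Q0=[P4,P3] Q1=[P1,P2,P5] Q2=[]
t=13-15: P4@Q0 runs 2, rem=4, I/O yield, promote→Q0. Q0=[P3,P4] Q1=[P1,P2,P5] Q2=[]
t=15-16: P3@Q0 runs 1, rem=8, I/O yield, promote→Q0. Q0=[P4,P3] Q1=[P1,P2,P5] Q2=[]
t=16-18: P4@Q0 runs 2, rem=2, I/O yield, promote→Q0. Q0=[P3,P4] Q1=[P1,P2,P5] Q2=[]
t=18-19: P3@Q0 runs 1, rem=7, I/O yield, promote→Q0. Q0=[P4,P3] Q1=[P1,P2,P5] Q2=[]
t=19-21: P4@Q0 runs 2, rem=0, completes. Q0=[P3] Q1=[P1,P2,P5] Q2=[]
t=21-22: P3@Q0 runs 1, rem=6, I/O yield, promote→Q0. Q0=[P3] Q1=[P1,P2,P5] Q2=[]
t=22-23: P3@Q0 runs 1, rem=5, I/O yield, promote→Q0. Q0=[P3] Q1=[P1,P2,P5] Q2=[]
t=23-24: P3@Q0 runs 1, rem=4, I/O yield, promote→Q0. Q0=[P3] Q1=[P1,P2,P5] Q2=[]
t=24-25: P3@Q0 runs 1, rem=3, I/O yield, promote→Q0. Q0=[P3] Q1=[P1,P2,P5] Q2=[]
t=25-26: P3@Q0 runs 1, rem=2, I/O yield, promote→Q0. Q0=[P3] Q1=[P1,P2,P5] Q2=[]
t=26-27: P3@Q0 runs 1, rem=1, I/O yield, promote→Q0. Q0=[P3] Q1=[P1,P2,P5] Q2=[]
t=27-28: P3@Q0 runs 1, rem=0, completes. Q0=[] Q1=[P1,P2,P5] Q2=[]
t=28-33: P1@Q1 runs 5, rem=6, quantum used, demote→Q2. Q0=[] Q1=[P2,P5] Q2=[P1]
t=33-38: P2@Q1 runs 5, rem=3, quantum used, demote→Q2. Q0=[] Q1=[P5] Q2=[P1,P2]
t=38-43: P5@Q1 runs 5, rem=5, quantum used, demote→Q2. Q0=[] Q1=[] Q2=[P1,P2,P5]
t=43-49: P1@Q2 runs 6, rem=0, completes. Q0=[] Q1=[] Q2=[P2,P5]
t=49-52: P2@Q2 runs 3, rem=0, completes. Q0=[] Q1=[] Q2=[P5]
t=52-57: P5@Q2 runs 5, rem=0, completes. Q0=[] Q1=[] Q2=[]

Answer: P1(0-2) P2(2-4) P3(4-5) P4(5-7) P5(7-9) P3(9-10) P4(10-12) P3(12-13) P4(13-15) P3(15-16) P4(16-18) P3(18-19) P4(19-21) P3(21-22) P3(22-23) P3(23-24) P3(24-25) P3(25-26) P3(26-27) P3(27-28) P1(28-33) P2(33-38) P5(38-43) P1(43-49) P2(49-52) P5(52-57)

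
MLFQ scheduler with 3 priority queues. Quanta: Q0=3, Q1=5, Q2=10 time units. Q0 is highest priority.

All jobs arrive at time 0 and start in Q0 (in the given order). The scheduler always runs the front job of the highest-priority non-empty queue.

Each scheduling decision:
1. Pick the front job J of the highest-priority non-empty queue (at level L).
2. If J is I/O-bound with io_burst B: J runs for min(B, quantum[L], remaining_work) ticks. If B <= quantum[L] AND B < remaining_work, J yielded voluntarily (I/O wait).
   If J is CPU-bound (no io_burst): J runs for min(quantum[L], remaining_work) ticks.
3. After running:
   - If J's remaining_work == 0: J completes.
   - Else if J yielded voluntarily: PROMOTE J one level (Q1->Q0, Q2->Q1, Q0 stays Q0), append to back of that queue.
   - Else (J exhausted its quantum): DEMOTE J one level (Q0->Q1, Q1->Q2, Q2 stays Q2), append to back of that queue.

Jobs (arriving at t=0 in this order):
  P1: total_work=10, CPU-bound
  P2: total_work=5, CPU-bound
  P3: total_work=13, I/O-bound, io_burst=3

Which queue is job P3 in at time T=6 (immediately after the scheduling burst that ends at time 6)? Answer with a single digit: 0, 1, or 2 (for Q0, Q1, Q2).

Answer: 0

Derivation:
t=0-3: P1@Q0 runs 3, rem=7, quantum used, demote→Q1. Q0=[P2,P3] Q1=[P1] Q2=[]
t=3-6: P2@Q0 runs 3, rem=2, quantum used, demote→Q1. Q0=[P3] Q1=[P1,P2] Q2=[]
t=6-9: P3@Q0 runs 3, rem=10, I/O yield, promote→Q0. Q0=[P3] Q1=[P1,P2] Q2=[]
t=9-12: P3@Q0 runs 3, rem=7, I/O yield, promote→Q0. Q0=[P3] Q1=[P1,P2] Q2=[]
t=12-15: P3@Q0 runs 3, rem=4, I/O yield, promote→Q0. Q0=[P3] Q1=[P1,P2] Q2=[]
t=15-18: P3@Q0 runs 3, rem=1, I/O yield, promote→Q0. Q0=[P3] Q1=[P1,P2] Q2=[]
t=18-19: P3@Q0 runs 1, rem=0, completes. Q0=[] Q1=[P1,P2] Q2=[]
t=19-24: P1@Q1 runs 5, rem=2, quantum used, demote→Q2. Q0=[] Q1=[P2] Q2=[P1]
t=24-26: P2@Q1 runs 2, rem=0, completes. Q0=[] Q1=[] Q2=[P1]
t=26-28: P1@Q2 runs 2, rem=0, completes. Q0=[] Q1=[] Q2=[]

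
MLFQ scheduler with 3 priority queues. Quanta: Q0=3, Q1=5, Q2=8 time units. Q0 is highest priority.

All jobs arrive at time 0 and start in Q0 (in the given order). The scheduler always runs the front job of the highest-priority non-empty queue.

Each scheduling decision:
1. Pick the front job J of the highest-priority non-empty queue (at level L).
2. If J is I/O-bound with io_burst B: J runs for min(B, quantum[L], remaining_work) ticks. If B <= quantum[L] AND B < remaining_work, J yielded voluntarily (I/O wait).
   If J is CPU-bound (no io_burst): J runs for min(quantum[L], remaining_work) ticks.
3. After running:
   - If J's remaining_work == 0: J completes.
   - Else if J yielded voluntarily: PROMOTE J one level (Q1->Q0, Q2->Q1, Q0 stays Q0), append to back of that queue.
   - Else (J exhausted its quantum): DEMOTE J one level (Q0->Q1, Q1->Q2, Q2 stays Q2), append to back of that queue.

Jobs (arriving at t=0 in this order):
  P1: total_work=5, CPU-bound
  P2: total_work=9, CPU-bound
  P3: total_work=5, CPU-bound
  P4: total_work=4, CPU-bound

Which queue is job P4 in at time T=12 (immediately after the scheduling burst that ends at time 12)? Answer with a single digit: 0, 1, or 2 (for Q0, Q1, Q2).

t=0-3: P1@Q0 runs 3, rem=2, quantum used, demote→Q1. Q0=[P2,P3,P4] Q1=[P1] Q2=[]
t=3-6: P2@Q0 runs 3, rem=6, quantum used, demote→Q1. Q0=[P3,P4] Q1=[P1,P2] Q2=[]
t=6-9: P3@Q0 runs 3, rem=2, quantum used, demote→Q1. Q0=[P4] Q1=[P1,P2,P3] Q2=[]
t=9-12: P4@Q0 runs 3, rem=1, quantum used, demote→Q1. Q0=[] Q1=[P1,P2,P3,P4] Q2=[]
t=12-14: P1@Q1 runs 2, rem=0, completes. Q0=[] Q1=[P2,P3,P4] Q2=[]
t=14-19: P2@Q1 runs 5, rem=1, quantum used, demote→Q2. Q0=[] Q1=[P3,P4] Q2=[P2]
t=19-21: P3@Q1 runs 2, rem=0, completes. Q0=[] Q1=[P4] Q2=[P2]
t=21-22: P4@Q1 runs 1, rem=0, completes. Q0=[] Q1=[] Q2=[P2]
t=22-23: P2@Q2 runs 1, rem=0, completes. Q0=[] Q1=[] Q2=[]

Answer: 1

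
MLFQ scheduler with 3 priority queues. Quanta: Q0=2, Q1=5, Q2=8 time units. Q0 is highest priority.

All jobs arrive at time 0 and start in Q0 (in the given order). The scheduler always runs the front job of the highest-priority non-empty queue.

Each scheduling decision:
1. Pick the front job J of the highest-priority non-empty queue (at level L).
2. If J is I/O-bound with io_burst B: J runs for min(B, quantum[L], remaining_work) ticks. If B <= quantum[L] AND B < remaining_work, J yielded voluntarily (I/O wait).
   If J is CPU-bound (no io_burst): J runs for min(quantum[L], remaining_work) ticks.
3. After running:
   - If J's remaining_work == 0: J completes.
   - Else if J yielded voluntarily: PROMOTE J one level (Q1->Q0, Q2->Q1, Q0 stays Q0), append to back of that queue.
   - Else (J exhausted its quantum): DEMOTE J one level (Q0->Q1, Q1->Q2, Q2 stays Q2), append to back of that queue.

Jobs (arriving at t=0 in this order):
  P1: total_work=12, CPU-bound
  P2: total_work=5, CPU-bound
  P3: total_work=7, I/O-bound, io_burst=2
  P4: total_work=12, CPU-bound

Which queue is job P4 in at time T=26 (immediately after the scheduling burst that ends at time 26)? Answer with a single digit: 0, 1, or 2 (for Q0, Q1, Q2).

Answer: 2

Derivation:
t=0-2: P1@Q0 runs 2, rem=10, quantum used, demote→Q1. Q0=[P2,P3,P4] Q1=[P1] Q2=[]
t=2-4: P2@Q0 runs 2, rem=3, quantum used, demote→Q1. Q0=[P3,P4] Q1=[P1,P2] Q2=[]
t=4-6: P3@Q0 runs 2, rem=5, I/O yield, promote→Q0. Q0=[P4,P3] Q1=[P1,P2] Q2=[]
t=6-8: P4@Q0 runs 2, rem=10, quantum used, demote→Q1. Q0=[P3] Q1=[P1,P2,P4] Q2=[]
t=8-10: P3@Q0 runs 2, rem=3, I/O yield, promote→Q0. Q0=[P3] Q1=[P1,P2,P4] Q2=[]
t=10-12: P3@Q0 runs 2, rem=1, I/O yield, promote→Q0. Q0=[P3] Q1=[P1,P2,P4] Q2=[]
t=12-13: P3@Q0 runs 1, rem=0, completes. Q0=[] Q1=[P1,P2,P4] Q2=[]
t=13-18: P1@Q1 runs 5, rem=5, quantum used, demote→Q2. Q0=[] Q1=[P2,P4] Q2=[P1]
t=18-21: P2@Q1 runs 3, rem=0, completes. Q0=[] Q1=[P4] Q2=[P1]
t=21-26: P4@Q1 runs 5, rem=5, quantum used, demote→Q2. Q0=[] Q1=[] Q2=[P1,P4]
t=26-31: P1@Q2 runs 5, rem=0, completes. Q0=[] Q1=[] Q2=[P4]
t=31-36: P4@Q2 runs 5, rem=0, completes. Q0=[] Q1=[] Q2=[]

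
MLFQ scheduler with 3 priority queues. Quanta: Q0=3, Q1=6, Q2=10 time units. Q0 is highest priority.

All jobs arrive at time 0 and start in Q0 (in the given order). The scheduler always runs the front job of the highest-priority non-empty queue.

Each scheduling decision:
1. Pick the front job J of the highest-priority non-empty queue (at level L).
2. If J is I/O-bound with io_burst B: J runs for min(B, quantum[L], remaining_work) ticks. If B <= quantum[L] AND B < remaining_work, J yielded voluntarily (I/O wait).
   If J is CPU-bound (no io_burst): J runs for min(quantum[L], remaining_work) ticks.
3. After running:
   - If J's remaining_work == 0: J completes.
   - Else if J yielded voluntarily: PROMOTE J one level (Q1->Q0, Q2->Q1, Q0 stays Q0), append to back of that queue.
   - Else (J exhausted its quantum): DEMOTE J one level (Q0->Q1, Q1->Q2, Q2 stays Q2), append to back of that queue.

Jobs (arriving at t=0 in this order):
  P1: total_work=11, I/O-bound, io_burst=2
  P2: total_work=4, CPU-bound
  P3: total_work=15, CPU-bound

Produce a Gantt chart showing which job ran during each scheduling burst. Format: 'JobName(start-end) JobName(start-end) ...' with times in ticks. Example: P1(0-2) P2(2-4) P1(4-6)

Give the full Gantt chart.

t=0-2: P1@Q0 runs 2, rem=9, I/O yield, promote→Q0. Q0=[P2,P3,P1] Q1=[] Q2=[]
t=2-5: P2@Q0 runs 3, rem=1, quantum used, demote→Q1. Q0=[P3,P1] Q1=[P2] Q2=[]
t=5-8: P3@Q0 runs 3, rem=12, quantum used, demote→Q1. Q0=[P1] Q1=[P2,P3] Q2=[]
t=8-10: P1@Q0 runs 2, rem=7, I/O yield, promote→Q0. Q0=[P1] Q1=[P2,P3] Q2=[]
t=10-12: P1@Q0 runs 2, rem=5, I/O yield, promote→Q0. Q0=[P1] Q1=[P2,P3] Q2=[]
t=12-14: P1@Q0 runs 2, rem=3, I/O yield, promote→Q0. Q0=[P1] Q1=[P2,P3] Q2=[]
t=14-16: P1@Q0 runs 2, rem=1, I/O yield, promote→Q0. Q0=[P1] Q1=[P2,P3] Q2=[]
t=16-17: P1@Q0 runs 1, rem=0, completes. Q0=[] Q1=[P2,P3] Q2=[]
t=17-18: P2@Q1 runs 1, rem=0, completes. Q0=[] Q1=[P3] Q2=[]
t=18-24: P3@Q1 runs 6, rem=6, quantum used, demote→Q2. Q0=[] Q1=[] Q2=[P3]
t=24-30: P3@Q2 runs 6, rem=0, completes. Q0=[] Q1=[] Q2=[]

Answer: P1(0-2) P2(2-5) P3(5-8) P1(8-10) P1(10-12) P1(12-14) P1(14-16) P1(16-17) P2(17-18) P3(18-24) P3(24-30)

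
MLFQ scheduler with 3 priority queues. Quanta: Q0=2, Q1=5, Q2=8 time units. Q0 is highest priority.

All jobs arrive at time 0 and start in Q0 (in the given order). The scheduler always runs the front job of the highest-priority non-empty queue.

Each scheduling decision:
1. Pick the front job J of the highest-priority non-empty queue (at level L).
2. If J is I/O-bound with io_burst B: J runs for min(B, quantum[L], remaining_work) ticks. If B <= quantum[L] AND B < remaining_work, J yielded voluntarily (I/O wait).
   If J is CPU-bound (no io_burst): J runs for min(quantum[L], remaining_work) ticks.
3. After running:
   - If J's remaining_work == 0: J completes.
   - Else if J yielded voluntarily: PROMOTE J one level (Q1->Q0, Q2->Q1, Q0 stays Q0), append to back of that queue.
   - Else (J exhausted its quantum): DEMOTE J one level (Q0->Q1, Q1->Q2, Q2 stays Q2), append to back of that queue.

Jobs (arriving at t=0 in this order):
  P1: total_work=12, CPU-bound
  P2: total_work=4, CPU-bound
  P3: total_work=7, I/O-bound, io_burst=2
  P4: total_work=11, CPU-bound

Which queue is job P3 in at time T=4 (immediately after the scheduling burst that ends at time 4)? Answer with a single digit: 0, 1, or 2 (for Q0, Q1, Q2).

Answer: 0

Derivation:
t=0-2: P1@Q0 runs 2, rem=10, quantum used, demote→Q1. Q0=[P2,P3,P4] Q1=[P1] Q2=[]
t=2-4: P2@Q0 runs 2, rem=2, quantum used, demote→Q1. Q0=[P3,P4] Q1=[P1,P2] Q2=[]
t=4-6: P3@Q0 runs 2, rem=5, I/O yield, promote→Q0. Q0=[P4,P3] Q1=[P1,P2] Q2=[]
t=6-8: P4@Q0 runs 2, rem=9, quantum used, demote→Q1. Q0=[P3] Q1=[P1,P2,P4] Q2=[]
t=8-10: P3@Q0 runs 2, rem=3, I/O yield, promote→Q0. Q0=[P3] Q1=[P1,P2,P4] Q2=[]
t=10-12: P3@Q0 runs 2, rem=1, I/O yield, promote→Q0. Q0=[P3] Q1=[P1,P2,P4] Q2=[]
t=12-13: P3@Q0 runs 1, rem=0, completes. Q0=[] Q1=[P1,P2,P4] Q2=[]
t=13-18: P1@Q1 runs 5, rem=5, quantum used, demote→Q2. Q0=[] Q1=[P2,P4] Q2=[P1]
t=18-20: P2@Q1 runs 2, rem=0, completes. Q0=[] Q1=[P4] Q2=[P1]
t=20-25: P4@Q1 runs 5, rem=4, quantum used, demote→Q2. Q0=[] Q1=[] Q2=[P1,P4]
t=25-30: P1@Q2 runs 5, rem=0, completes. Q0=[] Q1=[] Q2=[P4]
t=30-34: P4@Q2 runs 4, rem=0, completes. Q0=[] Q1=[] Q2=[]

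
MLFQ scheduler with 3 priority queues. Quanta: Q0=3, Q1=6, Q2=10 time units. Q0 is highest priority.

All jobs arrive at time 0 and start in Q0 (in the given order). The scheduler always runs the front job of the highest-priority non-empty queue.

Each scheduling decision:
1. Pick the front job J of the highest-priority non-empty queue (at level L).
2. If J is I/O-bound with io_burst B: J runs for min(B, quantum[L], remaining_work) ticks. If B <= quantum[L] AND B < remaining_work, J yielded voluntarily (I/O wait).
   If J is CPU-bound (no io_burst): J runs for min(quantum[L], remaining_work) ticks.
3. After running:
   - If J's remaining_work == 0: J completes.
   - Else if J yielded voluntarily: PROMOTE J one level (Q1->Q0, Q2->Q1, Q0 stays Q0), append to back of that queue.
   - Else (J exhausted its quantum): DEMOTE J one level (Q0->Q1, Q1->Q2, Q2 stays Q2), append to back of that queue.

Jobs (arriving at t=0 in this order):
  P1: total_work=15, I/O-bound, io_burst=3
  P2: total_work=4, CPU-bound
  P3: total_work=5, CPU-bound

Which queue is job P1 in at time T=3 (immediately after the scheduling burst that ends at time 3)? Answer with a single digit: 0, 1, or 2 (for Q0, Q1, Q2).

t=0-3: P1@Q0 runs 3, rem=12, I/O yield, promote→Q0. Q0=[P2,P3,P1] Q1=[] Q2=[]
t=3-6: P2@Q0 runs 3, rem=1, quantum used, demote→Q1. Q0=[P3,P1] Q1=[P2] Q2=[]
t=6-9: P3@Q0 runs 3, rem=2, quantum used, demote→Q1. Q0=[P1] Q1=[P2,P3] Q2=[]
t=9-12: P1@Q0 runs 3, rem=9, I/O yield, promote→Q0. Q0=[P1] Q1=[P2,P3] Q2=[]
t=12-15: P1@Q0 runs 3, rem=6, I/O yield, promote→Q0. Q0=[P1] Q1=[P2,P3] Q2=[]
t=15-18: P1@Q0 runs 3, rem=3, I/O yield, promote→Q0. Q0=[P1] Q1=[P2,P3] Q2=[]
t=18-21: P1@Q0 runs 3, rem=0, completes. Q0=[] Q1=[P2,P3] Q2=[]
t=21-22: P2@Q1 runs 1, rem=0, completes. Q0=[] Q1=[P3] Q2=[]
t=22-24: P3@Q1 runs 2, rem=0, completes. Q0=[] Q1=[] Q2=[]

Answer: 0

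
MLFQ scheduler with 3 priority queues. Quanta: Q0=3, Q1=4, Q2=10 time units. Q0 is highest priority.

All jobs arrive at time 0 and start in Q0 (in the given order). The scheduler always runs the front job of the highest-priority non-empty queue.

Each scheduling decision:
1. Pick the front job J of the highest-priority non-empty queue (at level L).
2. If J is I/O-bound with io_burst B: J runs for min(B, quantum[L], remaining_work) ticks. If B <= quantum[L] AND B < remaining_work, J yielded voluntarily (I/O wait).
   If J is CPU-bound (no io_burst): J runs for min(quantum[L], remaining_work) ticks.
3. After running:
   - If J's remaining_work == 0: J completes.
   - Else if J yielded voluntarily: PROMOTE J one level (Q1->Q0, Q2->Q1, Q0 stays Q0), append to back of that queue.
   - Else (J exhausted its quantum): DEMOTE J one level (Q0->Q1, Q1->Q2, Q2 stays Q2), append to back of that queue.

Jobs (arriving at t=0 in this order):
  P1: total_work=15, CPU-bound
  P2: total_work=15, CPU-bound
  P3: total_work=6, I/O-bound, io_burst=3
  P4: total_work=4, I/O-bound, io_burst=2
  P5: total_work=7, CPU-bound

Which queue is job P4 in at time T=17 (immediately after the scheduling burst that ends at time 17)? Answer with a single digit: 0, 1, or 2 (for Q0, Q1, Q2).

Answer: 0

Derivation:
t=0-3: P1@Q0 runs 3, rem=12, quantum used, demote→Q1. Q0=[P2,P3,P4,P5] Q1=[P1] Q2=[]
t=3-6: P2@Q0 runs 3, rem=12, quantum used, demote→Q1. Q0=[P3,P4,P5] Q1=[P1,P2] Q2=[]
t=6-9: P3@Q0 runs 3, rem=3, I/O yield, promote→Q0. Q0=[P4,P5,P3] Q1=[P1,P2] Q2=[]
t=9-11: P4@Q0 runs 2, rem=2, I/O yield, promote→Q0. Q0=[P5,P3,P4] Q1=[P1,P2] Q2=[]
t=11-14: P5@Q0 runs 3, rem=4, quantum used, demote→Q1. Q0=[P3,P4] Q1=[P1,P2,P5] Q2=[]
t=14-17: P3@Q0 runs 3, rem=0, completes. Q0=[P4] Q1=[P1,P2,P5] Q2=[]
t=17-19: P4@Q0 runs 2, rem=0, completes. Q0=[] Q1=[P1,P2,P5] Q2=[]
t=19-23: P1@Q1 runs 4, rem=8, quantum used, demote→Q2. Q0=[] Q1=[P2,P5] Q2=[P1]
t=23-27: P2@Q1 runs 4, rem=8, quantum used, demote→Q2. Q0=[] Q1=[P5] Q2=[P1,P2]
t=27-31: P5@Q1 runs 4, rem=0, completes. Q0=[] Q1=[] Q2=[P1,P2]
t=31-39: P1@Q2 runs 8, rem=0, completes. Q0=[] Q1=[] Q2=[P2]
t=39-47: P2@Q2 runs 8, rem=0, completes. Q0=[] Q1=[] Q2=[]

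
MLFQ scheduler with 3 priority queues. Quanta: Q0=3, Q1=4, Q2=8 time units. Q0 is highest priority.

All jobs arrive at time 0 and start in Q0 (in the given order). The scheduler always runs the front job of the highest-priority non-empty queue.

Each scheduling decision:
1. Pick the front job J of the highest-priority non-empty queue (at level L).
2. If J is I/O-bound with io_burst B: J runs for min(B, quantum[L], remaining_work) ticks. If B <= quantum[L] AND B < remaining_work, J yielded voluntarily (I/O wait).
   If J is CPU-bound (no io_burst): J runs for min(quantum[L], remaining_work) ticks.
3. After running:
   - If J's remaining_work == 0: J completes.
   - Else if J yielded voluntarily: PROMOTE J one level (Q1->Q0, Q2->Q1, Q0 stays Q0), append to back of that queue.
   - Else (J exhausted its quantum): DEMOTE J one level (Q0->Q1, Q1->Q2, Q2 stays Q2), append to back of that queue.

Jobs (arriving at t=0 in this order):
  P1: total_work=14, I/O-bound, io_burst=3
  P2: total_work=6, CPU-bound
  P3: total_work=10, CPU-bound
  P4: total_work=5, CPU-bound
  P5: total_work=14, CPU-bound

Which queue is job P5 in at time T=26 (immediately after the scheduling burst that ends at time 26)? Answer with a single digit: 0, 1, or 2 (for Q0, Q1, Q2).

t=0-3: P1@Q0 runs 3, rem=11, I/O yield, promote→Q0. Q0=[P2,P3,P4,P5,P1] Q1=[] Q2=[]
t=3-6: P2@Q0 runs 3, rem=3, quantum used, demote→Q1. Q0=[P3,P4,P5,P1] Q1=[P2] Q2=[]
t=6-9: P3@Q0 runs 3, rem=7, quantum used, demote→Q1. Q0=[P4,P5,P1] Q1=[P2,P3] Q2=[]
t=9-12: P4@Q0 runs 3, rem=2, quantum used, demote→Q1. Q0=[P5,P1] Q1=[P2,P3,P4] Q2=[]
t=12-15: P5@Q0 runs 3, rem=11, quantum used, demote→Q1. Q0=[P1] Q1=[P2,P3,P4,P5] Q2=[]
t=15-18: P1@Q0 runs 3, rem=8, I/O yield, promote→Q0. Q0=[P1] Q1=[P2,P3,P4,P5] Q2=[]
t=18-21: P1@Q0 runs 3, rem=5, I/O yield, promote→Q0. Q0=[P1] Q1=[P2,P3,P4,P5] Q2=[]
t=21-24: P1@Q0 runs 3, rem=2, I/O yield, promote→Q0. Q0=[P1] Q1=[P2,P3,P4,P5] Q2=[]
t=24-26: P1@Q0 runs 2, rem=0, completes. Q0=[] Q1=[P2,P3,P4,P5] Q2=[]
t=26-29: P2@Q1 runs 3, rem=0, completes. Q0=[] Q1=[P3,P4,P5] Q2=[]
t=29-33: P3@Q1 runs 4, rem=3, quantum used, demote→Q2. Q0=[] Q1=[P4,P5] Q2=[P3]
t=33-35: P4@Q1 runs 2, rem=0, completes. Q0=[] Q1=[P5] Q2=[P3]
t=35-39: P5@Q1 runs 4, rem=7, quantum used, demote→Q2. Q0=[] Q1=[] Q2=[P3,P5]
t=39-42: P3@Q2 runs 3, rem=0, completes. Q0=[] Q1=[] Q2=[P5]
t=42-49: P5@Q2 runs 7, rem=0, completes. Q0=[] Q1=[] Q2=[]

Answer: 1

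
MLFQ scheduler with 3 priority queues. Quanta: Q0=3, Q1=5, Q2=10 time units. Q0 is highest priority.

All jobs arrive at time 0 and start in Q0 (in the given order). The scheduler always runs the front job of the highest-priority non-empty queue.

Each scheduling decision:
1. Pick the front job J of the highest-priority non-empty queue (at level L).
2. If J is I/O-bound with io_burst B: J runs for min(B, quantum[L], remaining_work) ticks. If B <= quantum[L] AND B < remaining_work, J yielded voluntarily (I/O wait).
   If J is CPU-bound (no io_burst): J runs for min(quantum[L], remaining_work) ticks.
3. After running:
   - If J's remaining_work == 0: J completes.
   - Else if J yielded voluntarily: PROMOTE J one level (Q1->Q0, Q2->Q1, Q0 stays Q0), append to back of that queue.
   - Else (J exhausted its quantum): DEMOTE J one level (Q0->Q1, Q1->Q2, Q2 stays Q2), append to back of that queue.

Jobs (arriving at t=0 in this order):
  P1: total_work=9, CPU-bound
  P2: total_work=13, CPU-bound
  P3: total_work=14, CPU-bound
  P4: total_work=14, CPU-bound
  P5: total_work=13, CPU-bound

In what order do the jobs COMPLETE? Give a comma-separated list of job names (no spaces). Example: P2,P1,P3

Answer: P1,P2,P3,P4,P5

Derivation:
t=0-3: P1@Q0 runs 3, rem=6, quantum used, demote→Q1. Q0=[P2,P3,P4,P5] Q1=[P1] Q2=[]
t=3-6: P2@Q0 runs 3, rem=10, quantum used, demote→Q1. Q0=[P3,P4,P5] Q1=[P1,P2] Q2=[]
t=6-9: P3@Q0 runs 3, rem=11, quantum used, demote→Q1. Q0=[P4,P5] Q1=[P1,P2,P3] Q2=[]
t=9-12: P4@Q0 runs 3, rem=11, quantum used, demote→Q1. Q0=[P5] Q1=[P1,P2,P3,P4] Q2=[]
t=12-15: P5@Q0 runs 3, rem=10, quantum used, demote→Q1. Q0=[] Q1=[P1,P2,P3,P4,P5] Q2=[]
t=15-20: P1@Q1 runs 5, rem=1, quantum used, demote→Q2. Q0=[] Q1=[P2,P3,P4,P5] Q2=[P1]
t=20-25: P2@Q1 runs 5, rem=5, quantum used, demote→Q2. Q0=[] Q1=[P3,P4,P5] Q2=[P1,P2]
t=25-30: P3@Q1 runs 5, rem=6, quantum used, demote→Q2. Q0=[] Q1=[P4,P5] Q2=[P1,P2,P3]
t=30-35: P4@Q1 runs 5, rem=6, quantum used, demote→Q2. Q0=[] Q1=[P5] Q2=[P1,P2,P3,P4]
t=35-40: P5@Q1 runs 5, rem=5, quantum used, demote→Q2. Q0=[] Q1=[] Q2=[P1,P2,P3,P4,P5]
t=40-41: P1@Q2 runs 1, rem=0, completes. Q0=[] Q1=[] Q2=[P2,P3,P4,P5]
t=41-46: P2@Q2 runs 5, rem=0, completes. Q0=[] Q1=[] Q2=[P3,P4,P5]
t=46-52: P3@Q2 runs 6, rem=0, completes. Q0=[] Q1=[] Q2=[P4,P5]
t=52-58: P4@Q2 runs 6, rem=0, completes. Q0=[] Q1=[] Q2=[P5]
t=58-63: P5@Q2 runs 5, rem=0, completes. Q0=[] Q1=[] Q2=[]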